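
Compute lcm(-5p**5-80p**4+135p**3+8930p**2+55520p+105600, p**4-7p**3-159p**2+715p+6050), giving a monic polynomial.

p**7+15p**6-153p**5-3519p**4-6348p**3+186444p**2+1242560p+2323200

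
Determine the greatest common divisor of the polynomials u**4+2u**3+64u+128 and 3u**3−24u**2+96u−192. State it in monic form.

Repeated division with remainder:
  u**4+2u**3+64u+128 = ((1/3)u+10/3)(3u**3−24u**2+96u−192) + (48u**2−192u+768)
  3u**3−24u**2+96u−192 = ((1/16)u−1/4)(48u**2−192u+768) + (0)
Last nonzero remainder: 48u**2−192u+768. Dividing through by 48 gives the monic gcd u**2−4u+16.

u**2−4u+16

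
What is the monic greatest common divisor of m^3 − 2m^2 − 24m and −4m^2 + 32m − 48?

Euclidean algorithm in ℚ[m]:
  m^3 − 2m^2 − 24m = (−(1/4)m − 3/2)(−4m^2 + 32m − 48) + (12m − 72)
  −4m^2 + 32m − 48 = (−(1/3)m + 2/3)(12m − 72) + (0)
Last nonzero remainder: 12m − 72. Dividing through by 12 gives the monic gcd m − 6.

m − 6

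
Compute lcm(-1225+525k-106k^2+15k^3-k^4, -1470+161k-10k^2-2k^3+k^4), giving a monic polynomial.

-51450+23275k-3752k^2+211k^3+49k^4-14k^5+k^6

Euclidean algorithm in ℚ[k]:
  -k^4+15k^3-106k^2+525k-1225 = (-1)(k^4-2k^3-10k^2+161k-1470) + (13k^3-116k^2+686k-2695)
  k^4-2k^3-10k^2+161k-1470 = ((1/13)k+90/169)(13k^3-116k^2+686k-2695) + (-(168/169)k^2+(504/169)k-5880/169)
  13k^3-116k^2+686k-2695 = (-(2197/168)k+1859/24)(-(168/169)k^2+(504/169)k-5880/169) + (0)
Last nonzero remainder: -(168/169)k^2+(504/169)k-5880/169. Dividing through by -168/169 gives the monic gcd k^2-3k+35.
Then lcm(f, g) = f·g / gcd(f, g); expanding and making the result monic gives the answer.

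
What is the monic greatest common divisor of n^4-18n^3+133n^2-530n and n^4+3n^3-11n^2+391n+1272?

n^2-8n+53

By polynomial division,
  n^4-18n^3+133n^2-530n = (n^4+3n^3-11n^2+391n+1272) + (-21n^3+144n^2-921n-1272)
  n^4+3n^3-11n^2+391n+1272 = (-(1/21)n-23/49)(-21n^3+144n^2-921n-1272) + ((624/49)n^2-(4992/49)n+33072/49)
  -21n^3+144n^2-921n-1272 = (-(343/208)n-49/26)((624/49)n^2-(4992/49)n+33072/49) + (0)
Last nonzero remainder: (624/49)n^2-(4992/49)n+33072/49. Dividing through by 624/49 gives the monic gcd n^2-8n+53.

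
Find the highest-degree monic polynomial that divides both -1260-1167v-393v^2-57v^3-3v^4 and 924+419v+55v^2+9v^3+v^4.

21+10v+v^2

Apply the Euclidean algorithm:
  -3v^4-57v^3-393v^2-1167v-1260 = (-3)(v^4+9v^3+55v^2+419v+924) + (-30v^3-228v^2+90v+1512)
  v^4+9v^3+55v^2+419v+924 = (-(1/30)v-7/150)(-30v^3-228v^2+90v+1512) + ((1184/25)v^2+(2368/5)v+24864/25)
  -30v^3-228v^2+90v+1512 = (-(375/592)v+225/148)((1184/25)v^2+(2368/5)v+24864/25) + (0)
Last nonzero remainder: (1184/25)v^2+(2368/5)v+24864/25. Dividing through by 1184/25 gives the monic gcd v^2+10v+21.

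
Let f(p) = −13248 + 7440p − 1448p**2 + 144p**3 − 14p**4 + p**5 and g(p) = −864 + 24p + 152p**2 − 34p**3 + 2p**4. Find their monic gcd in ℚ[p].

24 − 10p + p**2

Apply the Euclidean algorithm:
  p**5 − 14p**4 + 144p**3 − 1448p**2 + 7440p − 13248 = ((1/2)p + 3/2)(2p**4 − 34p**3 + 152p**2 + 24p − 864) + (119p**3 − 1688p**2 + 7836p − 11952)
  2p**4 − 34p**3 + 152p**2 + 24p − 864 = ((2/119)p − 670/14161)(119p**3 − 1688p**2 + 7836p − 11952) + (−(843456/14161)p**2 + (8434560/14161)p − 20242944/14161)
  119p**3 − 1688p**2 + 7836p − 11952 = (−(1685159/843456)p + 1175363/140576)(−(843456/14161)p**2 + (8434560/14161)p − 20242944/14161) + (0)
Last nonzero remainder: −(843456/14161)p**2 + (8434560/14161)p − 20242944/14161. Dividing through by −843456/14161 gives the monic gcd p**2 − 10p + 24.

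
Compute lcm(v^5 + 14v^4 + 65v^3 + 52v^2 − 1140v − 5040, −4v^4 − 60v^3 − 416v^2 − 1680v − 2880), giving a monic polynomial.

v^6 + 18v^5 + 121v^4 + 312v^3 − 932v^2 − 9600v − 20160

Euclidean algorithm in ℚ[v]:
  v^5 + 14v^4 + 65v^3 + 52v^2 − 1140v − 5040 = (−(1/4)v + 1/4)(−4v^4 − 60v^3 − 416v^2 − 1680v − 2880) + (−24v^3 − 264v^2 − 1440v − 4320)
  −4v^4 − 60v^3 − 416v^2 − 1680v − 2880 = ((1/6)v + 2/3)(−24v^3 − 264v^2 − 1440v − 4320) + (0)
Last nonzero remainder: −24v^3 − 264v^2 − 1440v − 4320. Dividing through by −24 gives the monic gcd v^3 + 11v^2 + 60v + 180.
Then lcm(f, g) = f·g / gcd(f, g); expanding and making the result monic gives the answer.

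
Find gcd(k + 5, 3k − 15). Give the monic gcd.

1

Apply the Euclidean algorithm:
  k + 5 = (1/3)(3k − 15) + (10)
  3k − 15 = ((3/10)k − 3/2)(10) + (0)
The last nonzero remainder is the constant 10, so the polynomials are coprime and gcd = 1.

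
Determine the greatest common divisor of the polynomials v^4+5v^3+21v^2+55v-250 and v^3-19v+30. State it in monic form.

v^2+3v-10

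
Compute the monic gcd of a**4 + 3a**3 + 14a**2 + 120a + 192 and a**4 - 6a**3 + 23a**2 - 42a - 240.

Apply the Euclidean algorithm:
  a**4 + 3a**3 + 14a**2 + 120a + 192 = (a**4 - 6a**3 + 23a**2 - 42a - 240) + (9a**3 - 9a**2 + 162a + 432)
  a**4 - 6a**3 + 23a**2 - 42a - 240 = ((1/9)a - 5/9)(9a**3 - 9a**2 + 162a + 432) + (0)
Last nonzero remainder: 9a**3 - 9a**2 + 162a + 432. Dividing through by 9 gives the monic gcd a**3 - a**2 + 18a + 48.

a**3 - a**2 + 18a + 48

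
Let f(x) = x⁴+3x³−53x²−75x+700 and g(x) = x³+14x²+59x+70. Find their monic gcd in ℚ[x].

x²+12x+35

By polynomial division,
  x⁴+3x³−53x²−75x+700 = (x−11)(x³+14x²+59x+70) + (42x²+504x+1470)
  x³+14x²+59x+70 = ((1/42)x+1/21)(42x²+504x+1470) + (0)
Last nonzero remainder: 42x²+504x+1470. Dividing through by 42 gives the monic gcd x²+12x+35.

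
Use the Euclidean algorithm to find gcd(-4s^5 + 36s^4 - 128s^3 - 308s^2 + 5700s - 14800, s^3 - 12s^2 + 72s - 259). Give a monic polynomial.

s^2 - 5s + 37

Apply the Euclidean algorithm:
  -4s^5 + 36s^4 - 128s^3 - 308s^2 + 5700s - 14800 = (-4s^2 - 12s + 16)(s^3 - 12s^2 + 72s - 259) + (-288s^2 + 1440s - 10656)
  s^3 - 12s^2 + 72s - 259 = (-(1/288)s + 7/288)(-288s^2 + 1440s - 10656) + (0)
Last nonzero remainder: -288s^2 + 1440s - 10656. Dividing through by -288 gives the monic gcd s^2 - 5s + 37.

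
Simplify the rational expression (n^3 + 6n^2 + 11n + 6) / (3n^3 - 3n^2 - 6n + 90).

(n^2 + 3n + 2)/(3n^2 - 12n + 30)

Repeated division with remainder:
  n^3 + 6n^2 + 11n + 6 = (1/3)(3n^3 - 3n^2 - 6n + 90) + (7n^2 + 13n - 24)
  3n^3 - 3n^2 - 6n + 90 = ((3/7)n - 60/49)(7n^2 + 13n - 24) + ((990/49)n + 2970/49)
  7n^2 + 13n - 24 = ((343/990)n - 196/495)((990/49)n + 2970/49) + (0)
Last nonzero remainder: (990/49)n + 2970/49. Dividing through by 990/49 gives the monic gcd n + 3.
Cancel n + 3 from numerator and denominator to get the reduced form.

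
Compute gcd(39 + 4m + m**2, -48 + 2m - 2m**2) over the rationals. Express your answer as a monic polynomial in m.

1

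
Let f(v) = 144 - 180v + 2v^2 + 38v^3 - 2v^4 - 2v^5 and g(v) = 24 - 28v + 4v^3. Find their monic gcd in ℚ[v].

Repeated division with remainder:
  -2v^5 - 2v^4 + 38v^3 + 2v^2 - 180v + 144 = (-(1/2)v^2 - (1/2)v + 6)(4v^3 - 28v + 24) + (0)
Last nonzero remainder: 4v^3 - 28v + 24. Dividing through by 4 gives the monic gcd v^3 - 7v + 6.

6 - 7v + v^3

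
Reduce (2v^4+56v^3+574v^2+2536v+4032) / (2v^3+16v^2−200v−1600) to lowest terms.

Repeated division with remainder:
  2v^4+56v^3+574v^2+2536v+4032 = (v+20)(2v^3+16v^2−200v−1600) + (454v^2+8136v+36032)
  2v^3+16v^2−200v−1600 = ((1/227)v−2252/51529)(454v^2+8136v+36032) + (−(162792/51529)v−1302336/51529)
  454v^2+8136v+36032 = (−(11697083/81396)v−29010827/20349)(−(162792/51529)v−1302336/51529) + (0)
Last nonzero remainder: −(162792/51529)v−1302336/51529. Dividing through by −162792/51529 gives the monic gcd v+8.
Cancel v+8 from numerator and denominator to get the reduced form.

(v^3+20v^2+127v+252)/(v^2−100)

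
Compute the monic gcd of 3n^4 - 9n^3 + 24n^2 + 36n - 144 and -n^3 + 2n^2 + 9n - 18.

n - 2

Apply the Euclidean algorithm:
  3n^4 - 9n^3 + 24n^2 + 36n - 144 = (-3n + 3)(-n^3 + 2n^2 + 9n - 18) + (45n^2 - 45n - 90)
  -n^3 + 2n^2 + 9n - 18 = (-(1/45)n + 1/45)(45n^2 - 45n - 90) + (8n - 16)
  45n^2 - 45n - 90 = ((45/8)n + 45/8)(8n - 16) + (0)
Last nonzero remainder: 8n - 16. Dividing through by 8 gives the monic gcd n - 2.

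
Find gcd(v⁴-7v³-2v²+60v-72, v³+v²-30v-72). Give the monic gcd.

v²-3v-18

Euclidean algorithm in ℚ[v]:
  v⁴-7v³-2v²+60v-72 = (v-8)(v³+v²-30v-72) + (36v²-108v-648)
  v³+v²-30v-72 = ((1/36)v+1/9)(36v²-108v-648) + (0)
Last nonzero remainder: 36v²-108v-648. Dividing through by 36 gives the monic gcd v²-3v-18.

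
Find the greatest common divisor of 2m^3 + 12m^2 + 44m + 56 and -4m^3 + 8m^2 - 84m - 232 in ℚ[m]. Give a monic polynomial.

m + 2

Repeated division with remainder:
  2m^3 + 12m^2 + 44m + 56 = (-1/2)(-4m^3 + 8m^2 - 84m - 232) + (16m^2 + 2m - 60)
  -4m^3 + 8m^2 - 84m - 232 = (-(1/4)m + 17/32)(16m^2 + 2m - 60) + (-(1601/16)m - 1601/8)
  16m^2 + 2m - 60 = (-(256/1601)m + 480/1601)(-(1601/16)m - 1601/8) + (0)
Last nonzero remainder: -(1601/16)m - 1601/8. Dividing through by -1601/16 gives the monic gcd m + 2.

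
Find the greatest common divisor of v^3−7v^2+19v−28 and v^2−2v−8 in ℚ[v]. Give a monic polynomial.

Apply the Euclidean algorithm:
  v^3−7v^2+19v−28 = (v−5)(v^2−2v−8) + (17v−68)
  v^2−2v−8 = ((1/17)v+2/17)(17v−68) + (0)
Last nonzero remainder: 17v−68. Dividing through by 17 gives the monic gcd v−4.

v−4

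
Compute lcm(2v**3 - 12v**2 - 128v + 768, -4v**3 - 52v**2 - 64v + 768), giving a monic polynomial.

Apply the Euclidean algorithm:
  2v**3 - 12v**2 - 128v + 768 = (-1/2)(-4v**3 - 52v**2 - 64v + 768) + (-38v**2 - 160v + 1152)
  -4v**3 - 52v**2 - 64v + 768 = ((2/19)v + 334/361)(-38v**2 - 160v + 1152) + (-(13440/361)v - 107520/361)
  -38v**2 - 160v + 1152 = ((6859/6720)v - 1083/280)(-(13440/361)v - 107520/361) + (0)
Last nonzero remainder: -(13440/361)v - 107520/361. Dividing through by -13440/361 gives the monic gcd v + 8.
Then lcm(f, g) = f·g / gcd(f, g); expanding and making the result monic gives the answer.

v**5 - v**4 - 118v**3 + 208v**2 + 3456v - 9216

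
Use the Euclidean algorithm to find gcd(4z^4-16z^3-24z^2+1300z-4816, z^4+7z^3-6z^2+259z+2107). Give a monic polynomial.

By polynomial division,
  4z^4-16z^3-24z^2+1300z-4816 = (4)(z^4+7z^3-6z^2+259z+2107) + (-44z^3+264z-13244)
  z^4+7z^3-6z^2+259z+2107 = (-(1/44)z-7/44)(-44z^3+264z-13244) + (0)
Last nonzero remainder: -44z^3+264z-13244. Dividing through by -44 gives the monic gcd z^3-6z+301.

z^3-6z+301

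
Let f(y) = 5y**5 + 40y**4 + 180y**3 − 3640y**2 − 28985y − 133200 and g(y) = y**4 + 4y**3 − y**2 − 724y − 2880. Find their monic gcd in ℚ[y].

y**3 − y − 720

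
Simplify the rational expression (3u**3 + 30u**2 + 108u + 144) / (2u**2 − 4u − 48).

Apply the Euclidean algorithm:
  3u**3 + 30u**2 + 108u + 144 = ((3/2)u + 18)(2u**2 − 4u − 48) + (252u + 1008)
  2u**2 − 4u − 48 = ((1/126)u − 1/21)(252u + 1008) + (0)
Last nonzero remainder: 252u + 1008. Dividing through by 252 gives the monic gcd u + 4.
Cancel u + 4 from numerator and denominator to get the reduced form.

(3u**2 + 18u + 36)/(2u − 12)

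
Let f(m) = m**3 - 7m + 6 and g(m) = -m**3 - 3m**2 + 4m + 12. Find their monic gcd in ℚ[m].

m**2 + m - 6

By polynomial division,
  m**3 - 7m + 6 = (-1)(-m**3 - 3m**2 + 4m + 12) + (-3m**2 - 3m + 18)
  -m**3 - 3m**2 + 4m + 12 = ((1/3)m + 2/3)(-3m**2 - 3m + 18) + (0)
Last nonzero remainder: -3m**2 - 3m + 18. Dividing through by -3 gives the monic gcd m**2 + m - 6.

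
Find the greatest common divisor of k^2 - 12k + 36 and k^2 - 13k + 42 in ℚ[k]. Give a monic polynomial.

k - 6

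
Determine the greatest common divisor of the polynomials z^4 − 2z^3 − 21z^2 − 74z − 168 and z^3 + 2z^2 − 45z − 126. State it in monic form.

Repeated division with remainder:
  z^4 − 2z^3 − 21z^2 − 74z − 168 = (z − 4)(z^3 + 2z^2 − 45z − 126) + (32z^2 − 128z − 672)
  z^3 + 2z^2 − 45z − 126 = ((1/32)z + 3/16)(32z^2 − 128z − 672) + (0)
Last nonzero remainder: 32z^2 − 128z − 672. Dividing through by 32 gives the monic gcd z^2 − 4z − 21.

z^2 − 4z − 21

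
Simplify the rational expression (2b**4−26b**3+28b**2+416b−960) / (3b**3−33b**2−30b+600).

Apply the Euclidean algorithm:
  2b**4−26b**3+28b**2+416b−960 = ((2/3)b−4/3)(3b**3−33b**2−30b+600) + (4b**2−24b−160)
  3b**3−33b**2−30b+600 = ((3/4)b−15/4)(4b**2−24b−160) + (0)
Last nonzero remainder: 4b**2−24b−160. Dividing through by 4 gives the monic gcd b**2−6b−40.
Cancel b**2−6b−40 from numerator and denominator to get the reduced form.

(2b**2−14b+24)/(3b−15)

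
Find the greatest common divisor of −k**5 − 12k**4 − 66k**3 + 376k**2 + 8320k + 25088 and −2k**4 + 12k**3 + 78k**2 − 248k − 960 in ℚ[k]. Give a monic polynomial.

k**2 − 4k − 32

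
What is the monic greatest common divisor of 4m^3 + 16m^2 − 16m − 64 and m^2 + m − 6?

Apply the Euclidean algorithm:
  4m^3 + 16m^2 − 16m − 64 = (4m + 12)(m^2 + m − 6) + (−4m + 8)
  m^2 + m − 6 = (−(1/4)m − 3/4)(−4m + 8) + (0)
Last nonzero remainder: −4m + 8. Dividing through by −4 gives the monic gcd m − 2.

m − 2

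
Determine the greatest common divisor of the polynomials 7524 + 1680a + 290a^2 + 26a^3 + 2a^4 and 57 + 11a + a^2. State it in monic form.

57 + 11a + a^2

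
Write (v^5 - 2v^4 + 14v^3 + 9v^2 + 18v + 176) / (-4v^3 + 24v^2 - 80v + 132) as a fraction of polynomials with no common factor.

(-v^3 - v^2 - 6v - 16)/(4v - 12)

Euclidean algorithm in ℚ[v]:
  v^5 - 2v^4 + 14v^3 + 9v^2 + 18v + 176 = (-(1/4)v^2 - v - 9/2)(-4v^3 + 24v^2 - 80v + 132) + (70v^2 - 210v + 770)
  -4v^3 + 24v^2 - 80v + 132 = (-(2/35)v + 6/35)(70v^2 - 210v + 770) + (0)
Last nonzero remainder: 70v^2 - 210v + 770. Dividing through by 70 gives the monic gcd v^2 - 3v + 11.
Cancel v^2 - 3v + 11 from numerator and denominator to get the reduced form.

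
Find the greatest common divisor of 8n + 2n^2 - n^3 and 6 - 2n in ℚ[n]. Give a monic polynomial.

Repeated division with remainder:
  -n^3 + 2n^2 + 8n = ((1/2)n^2 + (1/2)n - 5/2)(-2n + 6) + (15)
  -2n + 6 = (-(2/15)n + 2/5)(15) + (0)
The last nonzero remainder is the constant 15, so the polynomials are coprime and gcd = 1.

1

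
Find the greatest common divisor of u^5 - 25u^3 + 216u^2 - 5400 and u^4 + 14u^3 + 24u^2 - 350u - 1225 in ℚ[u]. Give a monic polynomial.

u^2 - 25

Repeated division with remainder:
  u^5 - 25u^3 + 216u^2 - 5400 = (u - 14)(u^4 + 14u^3 + 24u^2 - 350u - 1225) + (147u^3 + 902u^2 - 3675u - 22550)
  u^4 + 14u^3 + 24u^2 - 350u - 1225 = ((1/147)u + 1156/21609)(147u^3 + 902u^2 - 3675u - 22550) + ((16129/21609)u^2 - 403225/21609)
  147u^3 + 902u^2 - 3675u - 22550 = ((3176523/16129)u + 19491318/16129)((16129/21609)u^2 - 403225/21609) + (0)
Last nonzero remainder: (16129/21609)u^2 - 403225/21609. Dividing through by 16129/21609 gives the monic gcd u^2 - 25.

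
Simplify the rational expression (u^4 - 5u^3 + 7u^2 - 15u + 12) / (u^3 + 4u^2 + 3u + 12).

(u^2 - 5u + 4)/(u + 4)

Apply the Euclidean algorithm:
  u^4 - 5u^3 + 7u^2 - 15u + 12 = (u - 9)(u^3 + 4u^2 + 3u + 12) + (40u^2 + 120)
  u^3 + 4u^2 + 3u + 12 = ((1/40)u + 1/10)(40u^2 + 120) + (0)
Last nonzero remainder: 40u^2 + 120. Dividing through by 40 gives the monic gcd u^2 + 3.
Cancel u^2 + 3 from numerator and denominator to get the reduced form.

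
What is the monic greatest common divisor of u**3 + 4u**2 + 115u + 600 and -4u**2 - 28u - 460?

Apply the Euclidean algorithm:
  u**3 + 4u**2 + 115u + 600 = (-(1/4)u + 3/4)(-4u**2 - 28u - 460) + (21u + 945)
  -4u**2 - 28u - 460 = (-(4/21)u + 152/21)(21u + 945) + (-7300)
  21u + 945 = (-(21/7300)u - 189/1460)(-7300) + (0)
The last nonzero remainder is the constant -7300, so the polynomials are coprime and gcd = 1.

1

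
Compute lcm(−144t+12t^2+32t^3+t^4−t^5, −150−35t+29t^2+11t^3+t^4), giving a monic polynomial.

Euclidean algorithm in ℚ[t]:
  −t^5+t^4+32t^3+12t^2−144t = (−t+12)(t^4+11t^3+29t^2−35t−150) + (−71t^3−371t^2+126t+1800)
  t^4+11t^3+29t^2−35t−150 = (−(1/71)t−410/5041)(−71t^3−371t^2+126t+1800) + ((3025/5041)t^2+(3025/5041)t−18150/5041)
  −71t^3−371t^2+126t+1800 = (−(357911/3025)t−60492/121)((3025/5041)t^2+(3025/5041)t−18150/5041) + (0)
Last nonzero remainder: (3025/5041)t^2+(3025/5041)t−18150/5041. Dividing through by 3025/5041 gives the monic gcd t^2+t−6.
Then lcm(f, g) = f·g / gcd(f, g); expanding and making the result monic gives the answer.

3600t+1140t^2−776t^3−357t^4−17t^5+9t^6+t^7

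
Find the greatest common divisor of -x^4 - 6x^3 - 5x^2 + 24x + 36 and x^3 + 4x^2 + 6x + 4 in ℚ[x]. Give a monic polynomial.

x + 2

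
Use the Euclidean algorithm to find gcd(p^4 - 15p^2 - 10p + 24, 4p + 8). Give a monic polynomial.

Repeated division with remainder:
  p^4 - 15p^2 - 10p + 24 = ((1/4)p^3 - (1/2)p^2 - (11/4)p + 3)(4p + 8) + (0)
Last nonzero remainder: 4p + 8. Dividing through by 4 gives the monic gcd p + 2.

p + 2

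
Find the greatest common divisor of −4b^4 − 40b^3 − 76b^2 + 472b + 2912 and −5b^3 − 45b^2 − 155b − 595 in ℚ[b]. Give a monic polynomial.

b + 7

Euclidean algorithm in ℚ[b]:
  −4b^4 − 40b^3 − 76b^2 + 472b + 2912 = ((4/5)b + 4/5)(−5b^3 − 45b^2 − 155b − 595) + (84b^2 + 1072b + 3388)
  −5b^3 − 45b^2 − 155b − 595 = (−(5/84)b + 395/1764)(84b^2 + 1072b + 3388) + (−(85280/441)b − 85280/63)
  84b^2 + 1072b + 3388 = (−(9261/21320)b − 53361/21320)(−(85280/441)b − 85280/63) + (0)
Last nonzero remainder: −(85280/441)b − 85280/63. Dividing through by −85280/441 gives the monic gcd b + 7.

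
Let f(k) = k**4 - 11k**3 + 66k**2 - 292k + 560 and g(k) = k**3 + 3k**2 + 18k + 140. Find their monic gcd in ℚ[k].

k**2 - 2k + 28

Repeated division with remainder:
  k**4 - 11k**3 + 66k**2 - 292k + 560 = (k - 14)(k**3 + 3k**2 + 18k + 140) + (90k**2 - 180k + 2520)
  k**3 + 3k**2 + 18k + 140 = ((1/90)k + 1/18)(90k**2 - 180k + 2520) + (0)
Last nonzero remainder: 90k**2 - 180k + 2520. Dividing through by 90 gives the monic gcd k**2 - 2k + 28.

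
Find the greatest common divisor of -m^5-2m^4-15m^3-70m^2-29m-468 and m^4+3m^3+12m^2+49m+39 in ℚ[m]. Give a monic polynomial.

m^2-m+13

Repeated division with remainder:
  -m^5-2m^4-15m^3-70m^2-29m-468 = (-m+1)(m^4+3m^3+12m^2+49m+39) + (-6m^3-33m^2-39m-507)
  m^4+3m^3+12m^2+49m+39 = (-(1/6)m+5/12)(-6m^3-33m^2-39m-507) + ((77/4)m^2-(77/4)m+1001/4)
  -6m^3-33m^2-39m-507 = (-(24/77)m-156/77)((77/4)m^2-(77/4)m+1001/4) + (0)
Last nonzero remainder: (77/4)m^2-(77/4)m+1001/4. Dividing through by 77/4 gives the monic gcd m^2-m+13.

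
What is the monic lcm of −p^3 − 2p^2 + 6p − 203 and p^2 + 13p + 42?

p^4 + 8p^3 + 6p^2 + 167p + 1218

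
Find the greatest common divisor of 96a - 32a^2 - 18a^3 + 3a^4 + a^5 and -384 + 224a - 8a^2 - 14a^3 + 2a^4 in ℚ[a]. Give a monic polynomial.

Repeated division with remainder:
  a^5 + 3a^4 - 18a^3 - 32a^2 + 96a = ((1/2)a + 5)(2a^4 - 14a^3 - 8a^2 + 224a - 384) + (56a^3 - 104a^2 - 832a + 1920)
  2a^4 - 14a^3 - 8a^2 + 224a - 384 = ((1/28)a - 9/49)(56a^3 - 104a^2 - 832a + 1920) + ((128/49)a^2 + (128/49)a - 1536/49)
  56a^3 - 104a^2 - 832a + 1920 = ((343/16)a - 245/4)((128/49)a^2 + (128/49)a - 1536/49) + (0)
Last nonzero remainder: (128/49)a^2 + (128/49)a - 1536/49. Dividing through by 128/49 gives the monic gcd a^2 + a - 12.

-12 + a + a^2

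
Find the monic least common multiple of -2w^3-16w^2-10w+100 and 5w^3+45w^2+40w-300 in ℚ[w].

w^4+14w^3+53w^2-20w-300

Euclidean algorithm in ℚ[w]:
  -2w^3-16w^2-10w+100 = (-2/5)(5w^3+45w^2+40w-300) + (2w^2+6w-20)
  5w^3+45w^2+40w-300 = ((5/2)w+15)(2w^2+6w-20) + (0)
Last nonzero remainder: 2w^2+6w-20. Dividing through by 2 gives the monic gcd w^2+3w-10.
Then lcm(f, g) = f·g / gcd(f, g); expanding and making the result monic gives the answer.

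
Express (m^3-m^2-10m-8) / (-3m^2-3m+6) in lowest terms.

Apply the Euclidean algorithm:
  m^3-m^2-10m-8 = (-(1/3)m+2/3)(-3m^2-3m+6) + (-6m-12)
  -3m^2-3m+6 = ((1/2)m-1/2)(-6m-12) + (0)
Last nonzero remainder: -6m-12. Dividing through by -6 gives the monic gcd m+2.
Cancel m+2 from numerator and denominator to get the reduced form.

(-m^2+3m+4)/(3m-3)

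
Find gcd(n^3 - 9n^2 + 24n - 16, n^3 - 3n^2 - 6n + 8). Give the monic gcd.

n^2 - 5n + 4

By polynomial division,
  n^3 - 9n^2 + 24n - 16 = (n^3 - 3n^2 - 6n + 8) + (-6n^2 + 30n - 24)
  n^3 - 3n^2 - 6n + 8 = (-(1/6)n - 1/3)(-6n^2 + 30n - 24) + (0)
Last nonzero remainder: -6n^2 + 30n - 24. Dividing through by -6 gives the monic gcd n^2 - 5n + 4.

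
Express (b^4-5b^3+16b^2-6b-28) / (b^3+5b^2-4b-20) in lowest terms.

By polynomial division,
  b^4-5b^3+16b^2-6b-28 = (b-10)(b^3+5b^2-4b-20) + (70b^2-26b-228)
  b^3+5b^2-4b-20 = ((1/70)b+94/1225)(70b^2-26b-228) + ((1534/1225)b-3068/1225)
  70b^2-26b-228 = ((42875/767)b+69825/767)((1534/1225)b-3068/1225) + (0)
Last nonzero remainder: (1534/1225)b-3068/1225. Dividing through by 1534/1225 gives the monic gcd b-2.
Cancel b-2 from numerator and denominator to get the reduced form.

(b^3-3b^2+10b+14)/(b^2+7b+10)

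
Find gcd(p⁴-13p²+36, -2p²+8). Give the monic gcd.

Repeated division with remainder:
  p⁴-13p²+36 = (-(1/2)p²+9/2)(-2p²+8) + (0)
Last nonzero remainder: -2p²+8. Dividing through by -2 gives the monic gcd p²-4.

p²-4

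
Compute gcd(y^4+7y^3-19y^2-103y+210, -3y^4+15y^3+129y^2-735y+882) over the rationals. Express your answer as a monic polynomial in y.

Apply the Euclidean algorithm:
  y^4+7y^3-19y^2-103y+210 = (-1/3)(-3y^4+15y^3+129y^2-735y+882) + (12y^3+24y^2-348y+504)
  -3y^4+15y^3+129y^2-735y+882 = (-(1/4)y+7/4)(12y^3+24y^2-348y+504) + (0)
Last nonzero remainder: 12y^3+24y^2-348y+504. Dividing through by 12 gives the monic gcd y^3+2y^2-29y+42.

y^3+2y^2-29y+42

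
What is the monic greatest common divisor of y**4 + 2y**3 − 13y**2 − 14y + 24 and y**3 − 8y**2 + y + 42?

y**2 − y − 6

Euclidean algorithm in ℚ[y]:
  y**4 + 2y**3 − 13y**2 − 14y + 24 = (y + 10)(y**3 − 8y**2 + y + 42) + (66y**2 − 66y − 396)
  y**3 − 8y**2 + y + 42 = ((1/66)y − 7/66)(66y**2 − 66y − 396) + (0)
Last nonzero remainder: 66y**2 − 66y − 396. Dividing through by 66 gives the monic gcd y**2 − y − 6.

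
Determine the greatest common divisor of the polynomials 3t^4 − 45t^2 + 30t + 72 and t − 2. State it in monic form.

t − 2

Euclidean algorithm in ℚ[t]:
  3t^4 − 45t^2 + 30t + 72 = (3t^3 + 6t^2 − 33t − 36)(t − 2) + (0)
The last nonzero remainder t − 2 is already monic.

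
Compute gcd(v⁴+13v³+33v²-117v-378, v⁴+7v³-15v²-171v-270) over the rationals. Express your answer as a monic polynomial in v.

Repeated division with remainder:
  v⁴+13v³+33v²-117v-378 = (v⁴+7v³-15v²-171v-270) + (6v³+48v²+54v-108)
  v⁴+7v³-15v²-171v-270 = ((1/6)v-1/6)(6v³+48v²+54v-108) + (-16v²-144v-288)
  6v³+48v²+54v-108 = (-(3/8)v+3/8)(-16v²-144v-288) + (0)
Last nonzero remainder: -16v²-144v-288. Dividing through by -16 gives the monic gcd v²+9v+18.

v²+9v+18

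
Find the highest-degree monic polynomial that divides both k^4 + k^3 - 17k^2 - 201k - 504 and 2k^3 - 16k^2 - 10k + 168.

k^2 - 4k - 21

Euclidean algorithm in ℚ[k]:
  k^4 + k^3 - 17k^2 - 201k - 504 = ((1/2)k + 9/2)(2k^3 - 16k^2 - 10k + 168) + (60k^2 - 240k - 1260)
  2k^3 - 16k^2 - 10k + 168 = ((1/30)k - 2/15)(60k^2 - 240k - 1260) + (0)
Last nonzero remainder: 60k^2 - 240k - 1260. Dividing through by 60 gives the monic gcd k^2 - 4k - 21.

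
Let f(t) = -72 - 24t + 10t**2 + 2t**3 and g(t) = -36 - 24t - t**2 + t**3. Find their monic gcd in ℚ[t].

Repeated division with remainder:
  2t**3 + 10t**2 - 24t - 72 = (2)(t**3 - t**2 - 24t - 36) + (12t**2 + 24t)
  t**3 - t**2 - 24t - 36 = ((1/12)t - 1/4)(12t**2 + 24t) + (-18t - 36)
  12t**2 + 24t = (-(2/3)t)(-18t - 36) + (0)
Last nonzero remainder: -18t - 36. Dividing through by -18 gives the monic gcd t + 2.

2 + t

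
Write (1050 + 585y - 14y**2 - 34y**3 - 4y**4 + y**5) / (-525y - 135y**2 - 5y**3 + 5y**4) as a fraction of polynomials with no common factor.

By polynomial division,
  y**5 - 4y**4 - 34y**3 - 14y**2 + 585y + 1050 = ((1/5)y - 3/5)(5y**4 - 5y**3 - 135y**2 - 525y) + (-10y**3 + 10y**2 + 270y + 1050)
  5y**4 - 5y**3 - 135y**2 - 525y = (-(1/2)y)(-10y**3 + 10y**2 + 270y + 1050) + (0)
Last nonzero remainder: -10y**3 + 10y**2 + 270y + 1050. Dividing through by -10 gives the monic gcd y**3 - y**2 - 27y - 105.
Cancel y**3 - y**2 - 27y - 105 from numerator and denominator to get the reduced form.

(-10 - 3y + y**2)/(5y)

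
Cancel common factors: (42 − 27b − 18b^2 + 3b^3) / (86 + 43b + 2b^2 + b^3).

Apply the Euclidean algorithm:
  3b^3 − 18b^2 − 27b + 42 = (3)(b^3 + 2b^2 + 43b + 86) + (−24b^2 − 156b − 216)
  b^3 + 2b^2 + 43b + 86 = (−(1/24)b + 3/16)(−24b^2 − 156b − 216) + ((253/4)b + 253/2)
  −24b^2 − 156b − 216 = (−(96/253)b − 432/253)((253/4)b + 253/2) + (0)
Last nonzero remainder: (253/4)b + 253/2. Dividing through by 253/4 gives the monic gcd b + 2.
Cancel b + 2 from numerator and denominator to get the reduced form.

(21 − 24b + 3b^2)/(43 + b^2)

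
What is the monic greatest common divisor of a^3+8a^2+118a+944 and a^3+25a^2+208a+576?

a+8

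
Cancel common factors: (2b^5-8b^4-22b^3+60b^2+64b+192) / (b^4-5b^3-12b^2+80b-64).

(2b^3+8b^2+10b+12)/(b^2+3b-4)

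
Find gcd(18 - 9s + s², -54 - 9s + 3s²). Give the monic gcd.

-6 + s

By polynomial division,
  s² - 9s + 18 = (1/3)(3s² - 9s - 54) + (-6s + 36)
  3s² - 9s - 54 = (-(1/2)s - 3/2)(-6s + 36) + (0)
Last nonzero remainder: -6s + 36. Dividing through by -6 gives the monic gcd s - 6.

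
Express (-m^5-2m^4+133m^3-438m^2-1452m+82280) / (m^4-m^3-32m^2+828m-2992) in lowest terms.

(-m^2+m+110)/(m-4)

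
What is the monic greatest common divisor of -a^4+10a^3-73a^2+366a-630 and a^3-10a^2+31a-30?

a^2-8a+15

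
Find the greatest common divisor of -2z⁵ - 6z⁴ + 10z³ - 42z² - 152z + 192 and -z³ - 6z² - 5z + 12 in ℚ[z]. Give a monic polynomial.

By polynomial division,
  -2z⁵ - 6z⁴ + 10z³ - 42z² - 152z + 192 = (2z² - 6z + 16)(-z³ - 6z² - 5z + 12) + (0)
Last nonzero remainder: -z³ - 6z² - 5z + 12. Dividing through by -1 gives the monic gcd z³ + 6z² + 5z - 12.

z³ + 6z² + 5z - 12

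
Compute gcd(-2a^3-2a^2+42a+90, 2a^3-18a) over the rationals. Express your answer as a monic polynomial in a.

By polynomial division,
  -2a^3-2a^2+42a+90 = (-1)(2a^3-18a) + (-2a^2+24a+90)
  2a^3-18a = (-a-12)(-2a^2+24a+90) + (360a+1080)
  -2a^2+24a+90 = (-(1/180)a+1/12)(360a+1080) + (0)
Last nonzero remainder: 360a+1080. Dividing through by 360 gives the monic gcd a+3.

a+3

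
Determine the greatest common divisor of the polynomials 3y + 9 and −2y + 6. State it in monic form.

1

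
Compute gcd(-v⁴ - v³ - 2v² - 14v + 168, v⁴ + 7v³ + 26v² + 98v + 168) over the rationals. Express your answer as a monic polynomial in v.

By polynomial division,
  -v⁴ - v³ - 2v² - 14v + 168 = (-1)(v⁴ + 7v³ + 26v² + 98v + 168) + (6v³ + 24v² + 84v + 336)
  v⁴ + 7v³ + 26v² + 98v + 168 = ((1/6)v + 1/2)(6v³ + 24v² + 84v + 336) + (0)
Last nonzero remainder: 6v³ + 24v² + 84v + 336. Dividing through by 6 gives the monic gcd v³ + 4v² + 14v + 56.

v³ + 4v² + 14v + 56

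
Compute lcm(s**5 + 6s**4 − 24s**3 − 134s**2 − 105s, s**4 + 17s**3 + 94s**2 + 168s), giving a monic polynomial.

s**7 + 16s**6 + 60s**5 − 230s**4 − 2021s**3 − 4266s**2 − 2520s

By polynomial division,
  s**5 + 6s**4 − 24s**3 − 134s**2 − 105s = (s − 11)(s**4 + 17s**3 + 94s**2 + 168s) + (69s**3 + 732s**2 + 1743s)
  s**4 + 17s**3 + 94s**2 + 168s = ((1/69)s + 49/529)(69s**3 + 732s**2 + 1743s) + ((495/529)s**2 + (3465/529)s)
  69s**3 + 732s**2 + 1743s = ((12167/165)s + 43907/165)((495/529)s**2 + (3465/529)s) + (0)
Last nonzero remainder: (495/529)s**2 + (3465/529)s. Dividing through by 495/529 gives the monic gcd s**2 + 7s.
Then lcm(f, g) = f·g / gcd(f, g); expanding and making the result monic gives the answer.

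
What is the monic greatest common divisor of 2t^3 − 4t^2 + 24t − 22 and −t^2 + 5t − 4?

t − 1

Euclidean algorithm in ℚ[t]:
  2t^3 − 4t^2 + 24t − 22 = (−2t − 6)(−t^2 + 5t − 4) + (46t − 46)
  −t^2 + 5t − 4 = (−(1/46)t + 2/23)(46t − 46) + (0)
Last nonzero remainder: 46t − 46. Dividing through by 46 gives the monic gcd t − 1.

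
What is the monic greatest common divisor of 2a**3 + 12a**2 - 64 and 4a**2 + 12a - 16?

a + 4

Euclidean algorithm in ℚ[a]:
  2a**3 + 12a**2 - 64 = ((1/2)a + 3/2)(4a**2 + 12a - 16) + (-10a - 40)
  4a**2 + 12a - 16 = (-(2/5)a + 2/5)(-10a - 40) + (0)
Last nonzero remainder: -10a - 40. Dividing through by -10 gives the monic gcd a + 4.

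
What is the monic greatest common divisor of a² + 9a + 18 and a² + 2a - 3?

a + 3

Apply the Euclidean algorithm:
  a² + 9a + 18 = (a² + 2a - 3) + (7a + 21)
  a² + 2a - 3 = ((1/7)a - 1/7)(7a + 21) + (0)
Last nonzero remainder: 7a + 21. Dividing through by 7 gives the monic gcd a + 3.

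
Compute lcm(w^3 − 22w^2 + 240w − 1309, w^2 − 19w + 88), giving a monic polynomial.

w^4 − 30w^3 + 416w^2 − 3229w + 10472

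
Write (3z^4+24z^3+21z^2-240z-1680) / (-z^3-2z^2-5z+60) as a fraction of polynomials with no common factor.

(-3z^2-9z+84)/(z-3)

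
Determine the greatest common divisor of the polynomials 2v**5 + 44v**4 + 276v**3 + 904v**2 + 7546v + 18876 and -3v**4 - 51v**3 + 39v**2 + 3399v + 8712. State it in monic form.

v**3 + 25v**2 + 187v + 363

By polynomial division,
  2v**5 + 44v**4 + 276v**3 + 904v**2 + 7546v + 18876 = (-(2/3)v - 10/3)(-3v**4 - 51v**3 + 39v**2 + 3399v + 8712) + (132v**3 + 3300v**2 + 24684v + 47916)
  -3v**4 - 51v**3 + 39v**2 + 3399v + 8712 = (-(1/44)v + 2/11)(132v**3 + 3300v**2 + 24684v + 47916) + (0)
Last nonzero remainder: 132v**3 + 3300v**2 + 24684v + 47916. Dividing through by 132 gives the monic gcd v**3 + 25v**2 + 187v + 363.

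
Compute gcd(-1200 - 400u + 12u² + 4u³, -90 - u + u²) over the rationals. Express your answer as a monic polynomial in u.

-10 + u

Repeated division with remainder:
  4u³ + 12u² - 400u - 1200 = (4u + 16)(u² - u - 90) + (-24u + 240)
  u² - u - 90 = (-(1/24)u - 3/8)(-24u + 240) + (0)
Last nonzero remainder: -24u + 240. Dividing through by -24 gives the monic gcd u - 10.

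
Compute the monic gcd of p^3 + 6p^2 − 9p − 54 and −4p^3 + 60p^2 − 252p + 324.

p − 3

Repeated division with remainder:
  p^3 + 6p^2 − 9p − 54 = (−1/4)(−4p^3 + 60p^2 − 252p + 324) + (21p^2 − 72p + 27)
  −4p^3 + 60p^2 − 252p + 324 = (−(4/21)p + 108/49)(21p^2 − 72p + 27) + (−(4320/49)p + 12960/49)
  21p^2 − 72p + 27 = (−(343/1440)p + 49/480)(−(4320/49)p + 12960/49) + (0)
Last nonzero remainder: −(4320/49)p + 12960/49. Dividing through by −4320/49 gives the monic gcd p − 3.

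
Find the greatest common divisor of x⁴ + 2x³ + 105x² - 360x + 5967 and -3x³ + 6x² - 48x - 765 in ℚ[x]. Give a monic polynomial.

x² - 7x + 51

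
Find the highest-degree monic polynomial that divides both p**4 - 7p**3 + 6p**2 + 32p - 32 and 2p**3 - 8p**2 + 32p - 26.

By polynomial division,
  p**4 - 7p**3 + 6p**2 + 32p - 32 = ((1/2)p - 3/2)(2p**3 - 8p**2 + 32p - 26) + (-22p**2 + 93p - 71)
  2p**3 - 8p**2 + 32p - 26 = (-(1/11)p - 5/242)(-22p**2 + 93p - 71) + ((6647/242)p - 6647/242)
  -22p**2 + 93p - 71 = (-(5324/6647)p + 17182/6647)((6647/242)p - 6647/242) + (0)
Last nonzero remainder: (6647/242)p - 6647/242. Dividing through by 6647/242 gives the monic gcd p - 1.

p - 1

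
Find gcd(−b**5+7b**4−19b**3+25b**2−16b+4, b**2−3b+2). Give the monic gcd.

b**2−3b+2

Apply the Euclidean algorithm:
  −b**5+7b**4−19b**3+25b**2−16b+4 = (−b**3+4b**2−5b+2)(b**2−3b+2) + (0)
The last nonzero remainder b**2−3b+2 is already monic.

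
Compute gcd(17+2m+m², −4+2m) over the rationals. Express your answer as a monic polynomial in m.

By polynomial division,
  m²+2m+17 = ((1/2)m+2)(2m−4) + (25)
  2m−4 = ((2/25)m−4/25)(25) + (0)
The last nonzero remainder is the constant 25, so the polynomials are coprime and gcd = 1.

1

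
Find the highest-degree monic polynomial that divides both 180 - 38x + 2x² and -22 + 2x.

1

Apply the Euclidean algorithm:
  2x² - 38x + 180 = (x - 8)(2x - 22) + (4)
  2x - 22 = ((1/2)x - 11/2)(4) + (0)
The last nonzero remainder is the constant 4, so the polynomials are coprime and gcd = 1.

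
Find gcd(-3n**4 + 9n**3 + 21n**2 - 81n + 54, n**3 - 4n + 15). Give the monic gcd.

Euclidean algorithm in ℚ[n]:
  -3n**4 + 9n**3 + 21n**2 - 81n + 54 = (-3n + 9)(n**3 - 4n + 15) + (9n**2 - 81)
  n**3 - 4n + 15 = ((1/9)n)(9n**2 - 81) + (5n + 15)
  9n**2 - 81 = ((9/5)n - 27/5)(5n + 15) + (0)
Last nonzero remainder: 5n + 15. Dividing through by 5 gives the monic gcd n + 3.

n + 3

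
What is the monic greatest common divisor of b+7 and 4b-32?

1

Apply the Euclidean algorithm:
  b+7 = (1/4)(4b-32) + (15)
  4b-32 = ((4/15)b-32/15)(15) + (0)
The last nonzero remainder is the constant 15, so the polynomials are coprime and gcd = 1.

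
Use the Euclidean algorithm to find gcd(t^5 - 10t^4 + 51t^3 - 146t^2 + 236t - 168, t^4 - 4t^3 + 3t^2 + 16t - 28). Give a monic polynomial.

Repeated division with remainder:
  t^5 - 10t^4 + 51t^3 - 146t^2 + 236t - 168 = (t - 6)(t^4 - 4t^3 + 3t^2 + 16t - 28) + (24t^3 - 144t^2 + 360t - 336)
  t^4 - 4t^3 + 3t^2 + 16t - 28 = ((1/24)t + 1/12)(24t^3 - 144t^2 + 360t - 336) + (0)
Last nonzero remainder: 24t^3 - 144t^2 + 360t - 336. Dividing through by 24 gives the monic gcd t^3 - 6t^2 + 15t - 14.

t^3 - 6t^2 + 15t - 14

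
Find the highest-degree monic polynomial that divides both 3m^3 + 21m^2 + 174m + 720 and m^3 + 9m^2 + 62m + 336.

m^2 + 2m + 48

Repeated division with remainder:
  3m^3 + 21m^2 + 174m + 720 = (3)(m^3 + 9m^2 + 62m + 336) + (−6m^2 − 12m − 288)
  m^3 + 9m^2 + 62m + 336 = (−(1/6)m − 7/6)(−6m^2 − 12m − 288) + (0)
Last nonzero remainder: −6m^2 − 12m − 288. Dividing through by −6 gives the monic gcd m^2 + 2m + 48.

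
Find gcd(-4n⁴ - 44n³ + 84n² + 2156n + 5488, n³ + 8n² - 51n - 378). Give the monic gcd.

n - 7

Repeated division with remainder:
  -4n⁴ - 44n³ + 84n² + 2156n + 5488 = (-4n - 12)(n³ + 8n² - 51n - 378) + (-24n² + 32n + 952)
  n³ + 8n² - 51n - 378 = (-(1/24)n - 7/18)(-24n² + 32n + 952) + ((10/9)n - 70/9)
  -24n² + 32n + 952 = (-(108/5)n - 612/5)((10/9)n - 70/9) + (0)
Last nonzero remainder: (10/9)n - 70/9. Dividing through by 10/9 gives the monic gcd n - 7.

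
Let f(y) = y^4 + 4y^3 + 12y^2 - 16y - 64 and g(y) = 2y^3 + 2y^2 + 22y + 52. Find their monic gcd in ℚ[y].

y + 2

Apply the Euclidean algorithm:
  y^4 + 4y^3 + 12y^2 - 16y - 64 = ((1/2)y + 3/2)(2y^3 + 2y^2 + 22y + 52) + (-2y^2 - 75y - 142)
  2y^3 + 2y^2 + 22y + 52 = (-y + 73/2)(-2y^2 - 75y - 142) + ((5235/2)y + 5235)
  -2y^2 - 75y - 142 = (-(4/5235)y - 142/5235)((5235/2)y + 5235) + (0)
Last nonzero remainder: (5235/2)y + 5235. Dividing through by 5235/2 gives the monic gcd y + 2.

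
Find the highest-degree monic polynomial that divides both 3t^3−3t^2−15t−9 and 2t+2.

t+1

Apply the Euclidean algorithm:
  3t^3−3t^2−15t−9 = ((3/2)t^2−3t−9/2)(2t+2) + (0)
Last nonzero remainder: 2t+2. Dividing through by 2 gives the monic gcd t+1.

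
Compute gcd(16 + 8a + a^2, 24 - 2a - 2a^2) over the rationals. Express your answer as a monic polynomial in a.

4 + a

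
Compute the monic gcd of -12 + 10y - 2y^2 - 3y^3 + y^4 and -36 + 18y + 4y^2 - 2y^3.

Apply the Euclidean algorithm:
  y^4 - 3y^3 - 2y^2 + 10y - 12 = (-(1/2)y + 1/2)(-2y^3 + 4y^2 + 18y - 36) + (5y^2 - 17y + 6)
  -2y^3 + 4y^2 + 18y - 36 = (-(2/5)y - 14/25)(5y^2 - 17y + 6) + ((272/25)y - 816/25)
  5y^2 - 17y + 6 = ((125/272)y - 25/136)((272/25)y - 816/25) + (0)
Last nonzero remainder: (272/25)y - 816/25. Dividing through by 272/25 gives the monic gcd y - 3.

-3 + y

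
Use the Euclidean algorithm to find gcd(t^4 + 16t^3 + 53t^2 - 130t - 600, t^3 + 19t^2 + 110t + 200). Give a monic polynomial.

Apply the Euclidean algorithm:
  t^4 + 16t^3 + 53t^2 - 130t - 600 = (t - 3)(t^3 + 19t^2 + 110t + 200) + (0)
The last nonzero remainder t^3 + 19t^2 + 110t + 200 is already monic.

t^3 + 19t^2 + 110t + 200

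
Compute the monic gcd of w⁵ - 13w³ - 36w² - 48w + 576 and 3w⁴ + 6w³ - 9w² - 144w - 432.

Repeated division with remainder:
  w⁵ - 13w³ - 36w² - 48w + 576 = ((1/3)w - 2/3)(3w⁴ + 6w³ - 9w² - 144w - 432) + (-6w³ + 6w² + 288)
  3w⁴ + 6w³ - 9w² - 144w - 432 = (-(1/2)w - 3/2)(-6w³ + 6w² + 288) + (0)
Last nonzero remainder: -6w³ + 6w² + 288. Dividing through by -6 gives the monic gcd w³ - w² - 48.

w³ - w² - 48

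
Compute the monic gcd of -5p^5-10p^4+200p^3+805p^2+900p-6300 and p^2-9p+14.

Euclidean algorithm in ℚ[p]:
  -5p^5-10p^4+200p^3+805p^2+900p-6300 = (-5p^3-55p^2-225p-450)(p^2-9p+14) + (0)
The last nonzero remainder p^2-9p+14 is already monic.

p^2-9p+14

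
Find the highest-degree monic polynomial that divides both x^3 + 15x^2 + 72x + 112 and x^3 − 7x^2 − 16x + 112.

Apply the Euclidean algorithm:
  x^3 + 15x^2 + 72x + 112 = (x^3 − 7x^2 − 16x + 112) + (22x^2 + 88x)
  x^3 − 7x^2 − 16x + 112 = ((1/22)x − 1/2)(22x^2 + 88x) + (28x + 112)
  22x^2 + 88x = ((11/14)x)(28x + 112) + (0)
Last nonzero remainder: 28x + 112. Dividing through by 28 gives the monic gcd x + 4.

x + 4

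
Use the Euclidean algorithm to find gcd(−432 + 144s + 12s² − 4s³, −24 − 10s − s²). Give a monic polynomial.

By polynomial division,
  −4s³ + 12s² + 144s − 432 = (4s − 52)(−s² − 10s − 24) + (−280s − 1680)
  −s² − 10s − 24 = ((1/280)s + 1/70)(−280s − 1680) + (0)
Last nonzero remainder: −280s − 1680. Dividing through by −280 gives the monic gcd s + 6.

6 + s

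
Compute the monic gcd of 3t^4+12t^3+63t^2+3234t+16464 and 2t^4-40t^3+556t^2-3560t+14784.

t^2-10t+112

Repeated division with remainder:
  3t^4+12t^3+63t^2+3234t+16464 = (3/2)(2t^4-40t^3+556t^2-3560t+14784) + (72t^3-771t^2+8574t-5712)
  2t^4-40t^3+556t^2-3560t+14784 = ((1/36)t-223/864)(72t^3-771t^2+8574t-5712) + ((34225/288)t^2-(171125/144)t+239575/18)
  72t^3-771t^2+8574t-5712 = ((20736/34225)t-14688/34225)((34225/288)t^2-(171125/144)t+239575/18) + (0)
Last nonzero remainder: (34225/288)t^2-(171125/144)t+239575/18. Dividing through by 34225/288 gives the monic gcd t^2-10t+112.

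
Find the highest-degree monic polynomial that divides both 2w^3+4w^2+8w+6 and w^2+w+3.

Apply the Euclidean algorithm:
  2w^3+4w^2+8w+6 = (2w+2)(w^2+w+3) + (0)
The last nonzero remainder w^2+w+3 is already monic.

w^2+w+3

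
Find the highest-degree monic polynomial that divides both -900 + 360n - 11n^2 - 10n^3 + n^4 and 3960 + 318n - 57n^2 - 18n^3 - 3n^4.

-30 + n + n^2

Apply the Euclidean algorithm:
  n^4 - 10n^3 - 11n^2 + 360n - 900 = (-1/3)(-3n^4 - 18n^3 - 57n^2 + 318n + 3960) + (-16n^3 - 30n^2 + 466n + 420)
  -3n^4 - 18n^3 - 57n^2 + 318n + 3960 = ((3/16)n + 99/128)(-16n^3 - 30n^2 + 466n + 420) + (-(7755/64)n^2 - (7755/64)n + 116325/32)
  -16n^3 - 30n^2 + 466n + 420 = ((1024/7755)n + 896/7755)(-(7755/64)n^2 - (7755/64)n + 116325/32) + (0)
Last nonzero remainder: -(7755/64)n^2 - (7755/64)n + 116325/32. Dividing through by -7755/64 gives the monic gcd n^2 + n - 30.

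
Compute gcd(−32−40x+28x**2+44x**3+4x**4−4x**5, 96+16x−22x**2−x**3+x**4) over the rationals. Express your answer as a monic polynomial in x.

−8−2x+x**2

Apply the Euclidean algorithm:
  −4x**5+4x**4+44x**3+28x**2−40x−32 = (−4x)(x**4−x**3−22x**2+16x+96) + (−44x**3+92x**2+344x−32)
  x**4−x**3−22x**2+16x+96 = (−(1/44)x−3/121)(−44x**3+92x**2+344x−32) + (−(1440/121)x**2+(2880/121)x+11520/121)
  −44x**3+92x**2+344x−32 = ((1331/360)x−121/360)(−(1440/121)x**2+(2880/121)x+11520/121) + (0)
Last nonzero remainder: −(1440/121)x**2+(2880/121)x+11520/121. Dividing through by −1440/121 gives the monic gcd x**2−2x−8.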